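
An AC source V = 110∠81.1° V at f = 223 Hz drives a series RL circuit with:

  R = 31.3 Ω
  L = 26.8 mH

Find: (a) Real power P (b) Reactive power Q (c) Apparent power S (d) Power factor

Step 1 — Angular frequency: ω = 2π·f = 2π·223 = 1401 rad/s.
Step 2 — Component impedances:
  R: Z = R = 31.3 Ω
  L: Z = jωL = j·1401·0.0268 = 0 + j37.55 Ω
Step 3 — Series combination: Z_total = R + L = 31.3 + j37.55 Ω = 48.89∠50.2° Ω.
Step 4 — Source phasor: V = 110∠81.1° V = 17.02 + j108.7 V.
Step 5 — Current: I = V / Z = 1.931 + j1.156 A = 2.25∠30.9° A.
Step 6 — Complex power: S = V·I* = 158.5 + j190.1 VA.
Step 7 — Real power: P = Re(S) = 158.5 W.
Step 8 — Reactive power: Q = Im(S) = 190.1 VAR.
Step 9 — Apparent power: |S| = 247.5 VA.
Step 10 — Power factor: PF = P/|S| = 0.6403 (lagging).

(a) P = 158.5 W  (b) Q = 190.1 VAR  (c) S = 247.5 VA  (d) PF = 0.6403 (lagging)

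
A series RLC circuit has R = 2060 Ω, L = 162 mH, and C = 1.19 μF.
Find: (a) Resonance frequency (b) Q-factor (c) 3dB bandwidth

Step 1 — Resonance condition Im(Z)=0 gives ω₀ = 1/√(LC).
Step 2 — ω₀ = 1/√(0.162·1.19e-06) = 2278 rad/s.
Step 3 — f₀ = ω₀/(2π) = 362.5 Hz.
Step 4 — Series Q: Q = ω₀L/R = 2278·0.162/2060 = 0.1791.
Step 5 — 3dB bandwidth: Δω = ω₀/Q = 1.272e+04 rad/s; BW = Δω/(2π) = 2024 Hz.

(a) f₀ = 362.5 Hz  (b) Q = 0.1791  (c) BW = 2024 Hz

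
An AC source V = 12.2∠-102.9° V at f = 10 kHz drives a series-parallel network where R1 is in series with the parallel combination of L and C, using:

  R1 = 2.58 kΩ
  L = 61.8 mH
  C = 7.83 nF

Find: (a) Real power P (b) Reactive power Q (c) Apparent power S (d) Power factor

Step 1 — Angular frequency: ω = 2π·f = 2π·1e+04 = 6.283e+04 rad/s.
Step 2 — Component impedances:
  R1: Z = R = 2580 Ω
  L: Z = jωL = j·6.283e+04·0.0618 = 0 + j3883 Ω
  C: Z = 1/(jωC) = -j/(ω·C) = 0 - j2033 Ω
Step 3 — Parallel branch: L || C = 1/(1/L + 1/C) = 0 - j4265 Ω.
Step 4 — Series with R1: Z_total = R1 + (L || C) = 2580 - j4265 Ω = 4985∠-58.8° Ω.
Step 5 — Source phasor: V = 12.2∠-102.9° V = -2.724 - j11.89 V.
Step 6 — Current: I = V / Z = 0.001758 - j0.001702 A = 0.002447∠-44.1° A.
Step 7 — Complex power: S = V·I* = 0.01545 - j0.02555 VA.
Step 8 — Real power: P = Re(S) = 0.01545 W.
Step 9 — Reactive power: Q = Im(S) = -0.02555 VAR.
Step 10 — Apparent power: |S| = 0.02986 VA.
Step 11 — Power factor: PF = P/|S| = 0.5175 (leading).

(a) P = 0.01545 W  (b) Q = -0.02555 VAR  (c) S = 0.02986 VA  (d) PF = 0.5175 (leading)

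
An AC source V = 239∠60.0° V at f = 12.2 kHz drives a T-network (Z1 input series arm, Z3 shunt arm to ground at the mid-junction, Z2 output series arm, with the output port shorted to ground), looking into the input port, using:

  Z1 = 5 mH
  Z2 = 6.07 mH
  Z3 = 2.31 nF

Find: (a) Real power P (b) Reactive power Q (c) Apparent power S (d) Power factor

Step 1 — Angular frequency: ω = 2π·f = 2π·1.22e+04 = 7.665e+04 rad/s.
Step 2 — Component impedances:
  Z1: Z = jωL = j·7.665e+04·0.005 = 0 + j383.3 Ω
  Z2: Z = jωL = j·7.665e+04·0.00607 = 0 + j465.3 Ω
  Z3: Z = 1/(jωC) = -j/(ω·C) = 0 - j5647 Ω
Step 3 — With the output port shorted to ground, the output series arm Z2 runs from the junction to ground; the shunt arm Z3 also runs from the junction to ground. They appear in parallel: Z3 || Z2 = 0 + j507.1 Ω.
Step 4 — Series with input arm Z1: Z_in = Z1 + (Z3 || Z2) = 0 + j890.3 Ω = 890.3∠90.0° Ω.
Step 5 — Source phasor: V = 239∠60.0° V = 119.5 + j207 V.
Step 6 — Current: I = V / Z = 0.2325 - j0.1342 A = 0.2684∠-30.0° A.
Step 7 — Complex power: S = V·I* = 0 + j64.16 VA.
Step 8 — Real power: P = Re(S) = 0 W.
Step 9 — Reactive power: Q = Im(S) = 64.16 VAR.
Step 10 — Apparent power: |S| = 64.16 VA.
Step 11 — Power factor: PF = P/|S| = 0 (lagging).

(a) P = 0 W  (b) Q = 64.16 VAR  (c) S = 64.16 VA  (d) PF = 0 (lagging)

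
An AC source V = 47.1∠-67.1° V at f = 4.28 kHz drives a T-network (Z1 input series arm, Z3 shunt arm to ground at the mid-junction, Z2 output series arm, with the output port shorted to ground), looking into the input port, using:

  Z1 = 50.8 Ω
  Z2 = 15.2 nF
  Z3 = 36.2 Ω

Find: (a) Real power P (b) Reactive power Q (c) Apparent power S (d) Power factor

Step 1 — Angular frequency: ω = 2π·f = 2π·4280 = 2.689e+04 rad/s.
Step 2 — Component impedances:
  Z1: Z = R = 50.8 Ω
  Z2: Z = 1/(jωC) = -j/(ω·C) = 0 - j2446 Ω
  Z3: Z = R = 36.2 Ω
Step 3 — With the output port shorted to ground, the output series arm Z2 runs from the junction to ground; the shunt arm Z3 also runs from the junction to ground. They appear in parallel: Z3 || Z2 = 36.19 - j0.5355 Ω.
Step 4 — Series with input arm Z1: Z_in = Z1 + (Z3 || Z2) = 86.99 - j0.5355 Ω = 86.99∠-0.4° Ω.
Step 5 — Source phasor: V = 47.1∠-67.1° V = 18.33 - j43.39 V.
Step 6 — Current: I = V / Z = 0.2137 - j0.4974 A = 0.5414∠-66.7° A.
Step 7 — Complex power: S = V·I* = 25.5 - j0.157 VA.
Step 8 — Real power: P = Re(S) = 25.5 W.
Step 9 — Reactive power: Q = Im(S) = -0.157 VAR.
Step 10 — Apparent power: |S| = 25.5 VA.
Step 11 — Power factor: PF = P/|S| = 1 (leading).

(a) P = 25.5 W  (b) Q = -0.157 VAR  (c) S = 25.5 VA  (d) PF = 1 (leading)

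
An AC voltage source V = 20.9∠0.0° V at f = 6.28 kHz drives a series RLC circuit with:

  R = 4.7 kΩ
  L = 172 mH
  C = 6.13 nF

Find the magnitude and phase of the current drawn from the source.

Step 1 — Angular frequency: ω = 2π·f = 2π·6280 = 3.946e+04 rad/s.
Step 2 — Component impedances:
  R: Z = R = 4700 Ω
  L: Z = jωL = j·3.946e+04·0.172 = 0 + j6787 Ω
  C: Z = 1/(jωC) = -j/(ω·C) = 0 - j4134 Ω
Step 3 — Series combination: Z_total = R + L + C = 4700 + j2653 Ω = 5397∠29.4° Ω.
Step 4 — Source phasor: V = 20.9∠0.0° V = 20.9 V.
Step 5 — Ohm's law: I = V / Z_total = (20.9) / (4700 + j2653) = 0.003373 - j0.001903 A.
Step 6 — Convert to polar: |I| = 0.003873 A, ∠I = -29.4°.

I = 0.003873∠-29.4° A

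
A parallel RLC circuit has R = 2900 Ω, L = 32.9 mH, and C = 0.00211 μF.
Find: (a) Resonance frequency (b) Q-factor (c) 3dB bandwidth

Step 1 — Resonance: ω₀ = 1/√(LC) = 1/√(0.0329·2.11e-09) = 1.2e+05 rad/s.
Step 2 — f₀ = ω₀/(2π) = 1.91e+04 Hz.
Step 3 — Parallel Q: Q = R/(ω₀L) = 2900/(1.2e+05·0.0329) = 0.7344.
Step 4 — Bandwidth: Δω = ω₀/Q = 1.634e+05 rad/s; BW = Δω/(2π) = 2.601e+04 Hz.

(a) f₀ = 1.91e+04 Hz  (b) Q = 0.7344  (c) BW = 2.601e+04 Hz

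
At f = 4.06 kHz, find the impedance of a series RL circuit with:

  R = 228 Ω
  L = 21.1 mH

Step 1 — Angular frequency: ω = 2π·f = 2π·4060 = 2.551e+04 rad/s.
Step 2 — Component impedances:
  R: Z = R = 228 Ω
  L: Z = jωL = j·2.551e+04·0.0211 = 0 + j538.3 Ω
Step 3 — Series combination: Z_total = R + L = 228 + j538.3 Ω = 584.6∠67.0° Ω.

Z = 228 + j538.3 Ω = 584.6∠67.0° Ω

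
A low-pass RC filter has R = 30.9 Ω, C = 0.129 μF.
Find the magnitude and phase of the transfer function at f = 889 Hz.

Step 1 — Angular frequency: ω = 2π·889 = 5586 rad/s.
Step 2 — Transfer function: H(jω) = 1/(1 + jωRC).
Step 3 — Denominator: 1 + jωRC = 1 + j·5586·30.9·1.29e-07 = 1 + j0.02227.
Step 4 — H = 0.9995 - j0.02225.
Step 5 — Magnitude: |H| = 0.9998 (-0.0 dB); phase: φ = -1.3°.

|H| = 0.9998 (-0.0 dB), φ = -1.3°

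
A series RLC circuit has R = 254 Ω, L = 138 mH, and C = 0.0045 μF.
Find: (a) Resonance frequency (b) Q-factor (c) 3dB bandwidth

Step 1 — Resonance condition Im(Z)=0 gives ω₀ = 1/√(LC).
Step 2 — ω₀ = 1/√(0.138·4.5e-09) = 4.013e+04 rad/s.
Step 3 — f₀ = ω₀/(2π) = 6387 Hz.
Step 4 — Series Q: Q = ω₀L/R = 4.013e+04·0.138/254 = 21.8.
Step 5 — 3dB bandwidth: Δω = ω₀/Q = 1841 rad/s; BW = Δω/(2π) = 292.9 Hz.

(a) f₀ = 6387 Hz  (b) Q = 21.8  (c) BW = 292.9 Hz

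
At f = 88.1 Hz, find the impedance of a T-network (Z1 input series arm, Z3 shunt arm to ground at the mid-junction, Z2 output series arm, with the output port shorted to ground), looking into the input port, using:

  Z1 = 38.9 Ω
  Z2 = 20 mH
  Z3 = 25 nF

Step 1 — Angular frequency: ω = 2π·f = 2π·88.1 = 553.5 rad/s.
Step 2 — Component impedances:
  Z1: Z = R = 38.9 Ω
  Z2: Z = jωL = j·553.5·0.02 = 0 + j11.07 Ω
  Z3: Z = 1/(jωC) = -j/(ω·C) = 0 - j7.226e+04 Ω
Step 3 — With the output port shorted to ground, the output series arm Z2 runs from the junction to ground; the shunt arm Z3 also runs from the junction to ground. They appear in parallel: Z3 || Z2 = 0 + j11.07 Ω.
Step 4 — Series with input arm Z1: Z_in = Z1 + (Z3 || Z2) = 38.9 + j11.07 Ω = 40.45∠15.9° Ω.

Z = 38.9 + j11.07 Ω = 40.45∠15.9° Ω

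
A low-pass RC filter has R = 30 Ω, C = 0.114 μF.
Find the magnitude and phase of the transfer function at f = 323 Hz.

Step 1 — Angular frequency: ω = 2π·323 = 2029 rad/s.
Step 2 — Transfer function: H(jω) = 1/(1 + jωRC).
Step 3 — Denominator: 1 + jωRC = 1 + j·2029·30·1.14e-07 = 1 + j0.006941.
Step 4 — H = 1 - j0.00694.
Step 5 — Magnitude: |H| = 1 (-0.0 dB); phase: φ = -0.4°.

|H| = 1 (-0.0 dB), φ = -0.4°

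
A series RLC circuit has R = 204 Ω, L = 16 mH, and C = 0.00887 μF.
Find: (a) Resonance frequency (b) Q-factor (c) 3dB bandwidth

Step 1 — Resonance: ω₀ = 1/√(LC) = 1/√(0.016·8.87e-09) = 8.394e+04 rad/s.
Step 2 — f₀ = ω₀/(2π) = 1.336e+04 Hz.
Step 3 — Series Q: Q = ω₀L/R = 8.394e+04·0.016/204 = 6.584.
Step 4 — Bandwidth: Δω = ω₀/Q = 1.275e+04 rad/s; BW = Δω/(2π) = 2029 Hz.

(a) f₀ = 1.336e+04 Hz  (b) Q = 6.584  (c) BW = 2029 Hz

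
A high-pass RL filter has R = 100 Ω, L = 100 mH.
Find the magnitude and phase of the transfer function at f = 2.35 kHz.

Step 1 — Angular frequency: ω = 2π·2350 = 1.477e+04 rad/s.
Step 2 — Transfer function: H(jω) = jωL/(R + jωL).
Step 3 — Numerator jωL = j·1477; denominator R + jωL = 100 + j1477.
Step 4 — H = 0.9954 + j0.06742.
Step 5 — Magnitude: |H| = 0.9977 (-0.0 dB); phase: φ = 3.9°.

|H| = 0.9977 (-0.0 dB), φ = 3.9°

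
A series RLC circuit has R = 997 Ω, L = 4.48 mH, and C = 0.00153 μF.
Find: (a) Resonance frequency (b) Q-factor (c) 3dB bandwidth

Step 1 — Resonance condition Im(Z)=0 gives ω₀ = 1/√(LC).
Step 2 — ω₀ = 1/√(0.00448·1.53e-09) = 3.82e+05 rad/s.
Step 3 — f₀ = ω₀/(2π) = 6.079e+04 Hz.
Step 4 — Series Q: Q = ω₀L/R = 3.82e+05·0.00448/997 = 1.716.
Step 5 — 3dB bandwidth: Δω = ω₀/Q = 2.225e+05 rad/s; BW = Δω/(2π) = 3.542e+04 Hz.

(a) f₀ = 6.079e+04 Hz  (b) Q = 1.716  (c) BW = 3.542e+04 Hz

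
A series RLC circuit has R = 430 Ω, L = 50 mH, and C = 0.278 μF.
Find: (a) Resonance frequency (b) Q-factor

Step 1 — Resonance condition Im(Z)=0 gives ω₀ = 1/√(LC).
Step 2 — ω₀ = 1/√(0.05·2.78e-07) = 8482 rad/s.
Step 3 — f₀ = ω₀/(2π) = 1350 Hz.
Step 4 — Series Q: Q = ω₀L/R = 8482·0.05/430 = 0.9863.

(a) f₀ = 1350 Hz  (b) Q = 0.9863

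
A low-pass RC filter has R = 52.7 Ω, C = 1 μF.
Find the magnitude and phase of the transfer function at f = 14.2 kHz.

Step 1 — Angular frequency: ω = 2π·1.42e+04 = 8.922e+04 rad/s.
Step 2 — Transfer function: H(jω) = 1/(1 + jωRC).
Step 3 — Denominator: 1 + jωRC = 1 + j·8.922e+04·52.7·1e-06 = 1 + j4.702.
Step 4 — H = 0.04327 - j0.2035.
Step 5 — Magnitude: |H| = 0.208 (-13.6 dB); phase: φ = -78.0°.

|H| = 0.208 (-13.6 dB), φ = -78.0°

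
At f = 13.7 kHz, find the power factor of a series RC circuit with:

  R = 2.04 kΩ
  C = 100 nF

Step 1 — Angular frequency: ω = 2π·f = 2π·1.37e+04 = 8.608e+04 rad/s.
Step 2 — Component impedances:
  R: Z = R = 2040 Ω
  C: Z = 1/(jωC) = -j/(ω·C) = 0 - j116.2 Ω
Step 3 — Series combination: Z_total = R + C = 2040 - j116.2 Ω = 2043∠-3.3° Ω.
Step 4 — Power factor: PF = cos(φ) = Re(Z)/|Z| = 2040/2043.3 = 0.9984.
Step 5 — Type: Im(Z) = -116.2 ⇒ leading (phase φ = -3.3°).

PF = 0.9984 (leading, φ = -3.3°)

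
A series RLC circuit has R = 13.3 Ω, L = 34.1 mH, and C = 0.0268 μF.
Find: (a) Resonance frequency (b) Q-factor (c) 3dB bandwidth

Step 1 — Resonance: ω₀ = 1/√(LC) = 1/√(0.0341·2.68e-08) = 3.308e+04 rad/s.
Step 2 — f₀ = ω₀/(2π) = 5265 Hz.
Step 3 — Series Q: Q = ω₀L/R = 3.308e+04·0.0341/13.3 = 84.81.
Step 4 — Bandwidth: Δω = ω₀/Q = 390 rad/s; BW = Δω/(2π) = 62.08 Hz.

(a) f₀ = 5265 Hz  (b) Q = 84.81  (c) BW = 62.08 Hz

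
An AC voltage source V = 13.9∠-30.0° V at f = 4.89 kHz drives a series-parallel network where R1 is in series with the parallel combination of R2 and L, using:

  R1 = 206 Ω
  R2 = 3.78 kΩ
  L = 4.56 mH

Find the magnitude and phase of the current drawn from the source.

Step 1 — Angular frequency: ω = 2π·f = 2π·4890 = 3.072e+04 rad/s.
Step 2 — Component impedances:
  R1: Z = R = 206 Ω
  R2: Z = R = 3780 Ω
  L: Z = jωL = j·3.072e+04·0.00456 = 0 + j140.1 Ω
Step 3 — Parallel branch: R2 || L = 1/(1/R2 + 1/L) = 5.186 + j139.9 Ω.
Step 4 — Series with R1: Z_total = R1 + (R2 || L) = 211.2 + j139.9 Ω = 253.3∠33.5° Ω.
Step 5 — Source phasor: V = 13.9∠-30.0° V = 12.04 - j6.95 V.
Step 6 — Ohm's law: I = V / Z_total = (12.04 - j6.95) / (211.2 + j139.9) = 0.02446 - j0.04912 A.
Step 7 — Convert to polar: |I| = 0.05487 A, ∠I = -63.5°.

I = 0.05487∠-63.5° A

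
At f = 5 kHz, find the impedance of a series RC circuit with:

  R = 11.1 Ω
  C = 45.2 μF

Step 1 — Angular frequency: ω = 2π·f = 2π·5000 = 3.142e+04 rad/s.
Step 2 — Component impedances:
  R: Z = R = 11.1 Ω
  C: Z = 1/(jωC) = -j/(ω·C) = 0 - j0.7042 Ω
Step 3 — Series combination: Z_total = R + C = 11.1 - j0.7042 Ω = 11.12∠-3.6° Ω.

Z = 11.1 - j0.7042 Ω = 11.12∠-3.6° Ω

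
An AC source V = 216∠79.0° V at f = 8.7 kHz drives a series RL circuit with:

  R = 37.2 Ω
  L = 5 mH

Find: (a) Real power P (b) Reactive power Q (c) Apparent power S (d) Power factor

Step 1 — Angular frequency: ω = 2π·f = 2π·8700 = 5.466e+04 rad/s.
Step 2 — Component impedances:
  R: Z = R = 37.2 Ω
  L: Z = jωL = j·5.466e+04·0.005 = 0 + j273.3 Ω
Step 3 — Series combination: Z_total = R + L = 37.2 + j273.3 Ω = 275.8∠82.2° Ω.
Step 4 — Source phasor: V = 216∠79.0° V = 41.21 + j212 V.
Step 5 — Current: I = V / Z = 0.7818 - j0.04439 A = 0.7831∠-3.2° A.
Step 6 — Complex power: S = V·I* = 22.81 + j167.6 VA.
Step 7 — Real power: P = Re(S) = 22.81 W.
Step 8 — Reactive power: Q = Im(S) = 167.6 VAR.
Step 9 — Apparent power: |S| = 169.1 VA.
Step 10 — Power factor: PF = P/|S| = 0.1349 (lagging).

(a) P = 22.81 W  (b) Q = 167.6 VAR  (c) S = 169.1 VA  (d) PF = 0.1349 (lagging)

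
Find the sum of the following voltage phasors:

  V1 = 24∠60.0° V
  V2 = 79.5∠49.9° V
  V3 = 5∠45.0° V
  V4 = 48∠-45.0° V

Step 1 — Convert each phasor to rectangular form:
  V1 = 24·(cos(60.0°) + j·sin(60.0°)) = 12 + j20.78 V
  V2 = 79.5·(cos(49.9°) + j·sin(49.9°)) = 51.21 + j60.81 V
  V3 = 5·(cos(45.0°) + j·sin(45.0°)) = 3.536 + j3.536 V
  V4 = 48·(cos(-45.0°) + j·sin(-45.0°)) = 33.94 - j33.94 V
Step 2 — Sum components: V_total = 100.7 + j51.19 V.
Step 3 — Convert to polar: |V_total| = 113 V, ∠V_total = 26.9°.

V_total = 113∠26.9° V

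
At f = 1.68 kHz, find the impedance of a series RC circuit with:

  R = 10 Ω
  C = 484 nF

Step 1 — Angular frequency: ω = 2π·f = 2π·1680 = 1.056e+04 rad/s.
Step 2 — Component impedances:
  R: Z = R = 10 Ω
  C: Z = 1/(jωC) = -j/(ω·C) = 0 - j195.7 Ω
Step 3 — Series combination: Z_total = R + C = 10 - j195.7 Ω = 196∠-87.1° Ω.

Z = 10 - j195.7 Ω = 196∠-87.1° Ω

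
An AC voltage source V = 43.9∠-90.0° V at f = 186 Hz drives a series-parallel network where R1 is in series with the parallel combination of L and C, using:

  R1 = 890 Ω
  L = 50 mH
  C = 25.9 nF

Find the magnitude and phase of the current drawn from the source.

Step 1 — Angular frequency: ω = 2π·f = 2π·186 = 1169 rad/s.
Step 2 — Component impedances:
  R1: Z = R = 890 Ω
  L: Z = jωL = j·1169·0.05 = 0 + j58.43 Ω
  C: Z = 1/(jωC) = -j/(ω·C) = 0 - j3.304e+04 Ω
Step 3 — Parallel branch: L || C = 1/(1/L + 1/C) = 0 + j58.54 Ω.
Step 4 — Series with R1: Z_total = R1 + (L || C) = 890 + j58.54 Ω = 891.9∠3.8° Ω.
Step 5 — Source phasor: V = 43.9∠-90.0° V = 0 - j43.9 V.
Step 6 — Ohm's law: I = V / Z_total = (0 - j43.9) / (890 + j58.54) = -0.00323 - j0.04911 A.
Step 7 — Convert to polar: |I| = 0.04922 A, ∠I = -93.8°.

I = 0.04922∠-93.8° A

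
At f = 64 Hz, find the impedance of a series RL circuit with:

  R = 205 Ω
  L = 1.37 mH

Step 1 — Angular frequency: ω = 2π·f = 2π·64 = 402.1 rad/s.
Step 2 — Component impedances:
  R: Z = R = 205 Ω
  L: Z = jωL = j·402.1·0.00137 = 0 + j0.5509 Ω
Step 3 — Series combination: Z_total = R + L = 205 + j0.5509 Ω = 205∠0.2° Ω.

Z = 205 + j0.5509 Ω = 205∠0.2° Ω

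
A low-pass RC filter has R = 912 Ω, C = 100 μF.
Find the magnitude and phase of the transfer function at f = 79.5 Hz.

Step 1 — Angular frequency: ω = 2π·79.5 = 499.5 rad/s.
Step 2 — Transfer function: H(jω) = 1/(1 + jωRC).
Step 3 — Denominator: 1 + jωRC = 1 + j·499.5·912·0.0001 = 1 + j45.56.
Step 4 — H = 0.0004816 - j0.02194.
Step 5 — Magnitude: |H| = 0.02195 (-33.2 dB); phase: φ = -88.7°.

|H| = 0.02195 (-33.2 dB), φ = -88.7°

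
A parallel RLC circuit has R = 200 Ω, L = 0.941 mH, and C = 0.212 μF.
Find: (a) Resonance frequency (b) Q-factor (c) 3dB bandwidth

Step 1 — Resonance: ω₀ = 1/√(LC) = 1/√(0.000941·2.12e-07) = 7.08e+04 rad/s.
Step 2 — f₀ = ω₀/(2π) = 1.127e+04 Hz.
Step 3 — Parallel Q: Q = R/(ω₀L) = 200/(7.08e+04·0.000941) = 3.002.
Step 4 — Bandwidth: Δω = ω₀/Q = 2.358e+04 rad/s; BW = Δω/(2π) = 3754 Hz.

(a) f₀ = 1.127e+04 Hz  (b) Q = 3.002  (c) BW = 3754 Hz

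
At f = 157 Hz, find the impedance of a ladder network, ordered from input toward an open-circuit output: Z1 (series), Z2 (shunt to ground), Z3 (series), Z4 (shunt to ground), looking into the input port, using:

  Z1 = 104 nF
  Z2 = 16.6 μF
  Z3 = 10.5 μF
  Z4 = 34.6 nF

Step 1 — Angular frequency: ω = 2π·f = 2π·157 = 986.5 rad/s.
Step 2 — Component impedances:
  Z1: Z = 1/(jωC) = -j/(ω·C) = 0 - j9747 Ω
  Z2: Z = 1/(jωC) = -j/(ω·C) = 0 - j61.07 Ω
  Z3: Z = 1/(jωC) = -j/(ω·C) = 0 - j96.55 Ω
  Z4: Z = 1/(jωC) = -j/(ω·C) = 0 - j2.93e+04 Ω
Step 3 — Ladder network (open output): work backward from the far end, alternating series and parallel combinations. Z_in = 0 - j9808 Ω = 9808∠-90.0° Ω.

Z = 0 - j9808 Ω = 9808∠-90.0° Ω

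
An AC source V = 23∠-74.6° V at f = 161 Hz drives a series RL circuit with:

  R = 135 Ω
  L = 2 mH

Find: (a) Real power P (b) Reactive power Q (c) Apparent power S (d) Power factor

Step 1 — Angular frequency: ω = 2π·f = 2π·161 = 1012 rad/s.
Step 2 — Component impedances:
  R: Z = R = 135 Ω
  L: Z = jωL = j·1012·0.002 = 0 + j2.023 Ω
Step 3 — Series combination: Z_total = R + L = 135 + j2.023 Ω = 135∠0.9° Ω.
Step 4 — Source phasor: V = 23∠-74.6° V = 6.108 - j22.17 V.
Step 5 — Current: I = V / Z = 0.04277 - j0.1649 A = 0.1704∠-75.5° A.
Step 6 — Complex power: S = V·I* = 3.918 + j0.05871 VA.
Step 7 — Real power: P = Re(S) = 3.918 W.
Step 8 — Reactive power: Q = Im(S) = 0.05871 VAR.
Step 9 — Apparent power: |S| = 3.918 VA.
Step 10 — Power factor: PF = P/|S| = 0.9999 (lagging).

(a) P = 3.918 W  (b) Q = 0.05871 VAR  (c) S = 3.918 VA  (d) PF = 0.9999 (lagging)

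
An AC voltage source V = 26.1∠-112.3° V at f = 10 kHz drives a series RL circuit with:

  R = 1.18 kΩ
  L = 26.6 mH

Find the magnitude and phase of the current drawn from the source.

Step 1 — Angular frequency: ω = 2π·f = 2π·1e+04 = 6.283e+04 rad/s.
Step 2 — Component impedances:
  R: Z = R = 1180 Ω
  L: Z = jωL = j·6.283e+04·0.0266 = 0 + j1671 Ω
Step 3 — Series combination: Z_total = R + L = 1180 + j1671 Ω = 2046∠54.8° Ω.
Step 4 — Source phasor: V = 26.1∠-112.3° V = -9.904 - j24.15 V.
Step 5 — Ohm's law: I = V / Z_total = (-9.904 - j24.15) / (1180 + j1671) = -0.01243 - j0.002853 A.
Step 6 — Convert to polar: |I| = 0.01276 A, ∠I = -167.1°.

I = 0.01276∠-167.1° A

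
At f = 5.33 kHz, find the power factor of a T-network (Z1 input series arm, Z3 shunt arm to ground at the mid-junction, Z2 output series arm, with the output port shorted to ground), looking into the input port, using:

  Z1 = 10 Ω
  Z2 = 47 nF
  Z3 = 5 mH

Step 1 — Angular frequency: ω = 2π·f = 2π·5330 = 3.349e+04 rad/s.
Step 2 — Component impedances:
  Z1: Z = R = 10 Ω
  Z2: Z = 1/(jωC) = -j/(ω·C) = 0 - j635.3 Ω
  Z3: Z = jωL = j·3.349e+04·0.005 = 0 + j167.4 Ω
Step 3 — With the output port shorted to ground, the output series arm Z2 runs from the junction to ground; the shunt arm Z3 also runs from the junction to ground. They appear in parallel: Z3 || Z2 = 0 + j227.4 Ω.
Step 4 — Series with input arm Z1: Z_in = Z1 + (Z3 || Z2) = 10 + j227.4 Ω = 227.6∠87.5° Ω.
Step 5 — Power factor: PF = cos(φ) = Re(Z)/|Z| = 10/227.6 = 0.04394.
Step 6 — Type: Im(Z) = 227.4 ⇒ lagging (phase φ = 87.5°).

PF = 0.04394 (lagging, φ = 87.5°)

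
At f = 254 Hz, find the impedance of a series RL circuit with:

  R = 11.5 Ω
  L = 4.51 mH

Step 1 — Angular frequency: ω = 2π·f = 2π·254 = 1596 rad/s.
Step 2 — Component impedances:
  R: Z = R = 11.5 Ω
  L: Z = jωL = j·1596·0.00451 = 0 + j7.198 Ω
Step 3 — Series combination: Z_total = R + L = 11.5 + j7.198 Ω = 13.57∠32.0° Ω.

Z = 11.5 + j7.198 Ω = 13.57∠32.0° Ω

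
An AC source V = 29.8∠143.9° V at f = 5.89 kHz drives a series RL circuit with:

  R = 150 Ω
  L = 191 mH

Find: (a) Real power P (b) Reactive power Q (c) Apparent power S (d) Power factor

Step 1 — Angular frequency: ω = 2π·f = 2π·5890 = 3.701e+04 rad/s.
Step 2 — Component impedances:
  R: Z = R = 150 Ω
  L: Z = jωL = j·3.701e+04·0.191 = 0 + j7069 Ω
Step 3 — Series combination: Z_total = R + L = 150 + j7069 Ω = 7070∠88.8° Ω.
Step 4 — Source phasor: V = 29.8∠143.9° V = -24.08 + j17.56 V.
Step 5 — Current: I = V / Z = 0.002411 + j0.003458 A = 0.004215∠55.1° A.
Step 6 — Complex power: S = V·I* = 0.002665 + j0.1256 VA.
Step 7 — Real power: P = Re(S) = 0.002665 W.
Step 8 — Reactive power: Q = Im(S) = 0.1256 VAR.
Step 9 — Apparent power: |S| = 0.1256 VA.
Step 10 — Power factor: PF = P/|S| = 0.02122 (lagging).

(a) P = 0.002665 W  (b) Q = 0.1256 VAR  (c) S = 0.1256 VA  (d) PF = 0.02122 (lagging)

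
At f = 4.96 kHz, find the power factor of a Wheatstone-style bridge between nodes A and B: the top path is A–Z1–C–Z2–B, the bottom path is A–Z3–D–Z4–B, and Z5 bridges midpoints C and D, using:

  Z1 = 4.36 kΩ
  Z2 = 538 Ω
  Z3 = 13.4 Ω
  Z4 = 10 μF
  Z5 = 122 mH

Step 1 — Angular frequency: ω = 2π·f = 2π·4960 = 3.116e+04 rad/s.
Step 2 — Component impedances:
  Z1: Z = R = 4360 Ω
  Z2: Z = R = 538 Ω
  Z3: Z = R = 13.4 Ω
  Z4: Z = 1/(jωC) = -j/(ω·C) = 0 - j3.209 Ω
  Z5: Z = jωL = j·3.116e+04·0.122 = 0 + j3802 Ω
Step 3 — Bridge requires nodal analysis (the Z5 bridge couples midpoints C and D, so the two paths cannot be reduced to a simple series/parallel combination). Setting node B to ground and injecting 1 A at node A, the 3-node admittance system at A, C, D solves to V_A = Z_AB = 13.36 - j3.193 Ω = 13.74∠-13.4° Ω.
Step 4 — Power factor: PF = cos(φ) = Re(Z)/|Z| = 13.364/13.74 = 0.9726.
Step 5 — Type: Im(Z) = -3.193 ⇒ leading (phase φ = -13.4°).

PF = 0.9726 (leading, φ = -13.4°)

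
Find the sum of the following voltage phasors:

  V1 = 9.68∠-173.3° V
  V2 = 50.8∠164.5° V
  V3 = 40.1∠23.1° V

Step 1 — Convert each phasor to rectangular form:
  V1 = 9.68·(cos(-173.3°) + j·sin(-173.3°)) = -9.614 - j1.129 V
  V2 = 50.8·(cos(164.5°) + j·sin(164.5°)) = -48.95 + j13.58 V
  V3 = 40.1·(cos(23.1°) + j·sin(23.1°)) = 36.88 + j15.73 V
Step 2 — Sum components: V_total = -21.68 + j28.18 V.
Step 3 — Convert to polar: |V_total| = 35.55 V, ∠V_total = 127.6°.

V_total = 35.55∠127.6° V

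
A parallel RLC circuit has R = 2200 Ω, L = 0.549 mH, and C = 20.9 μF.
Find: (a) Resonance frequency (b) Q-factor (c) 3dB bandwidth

Step 1 — Resonance: ω₀ = 1/√(LC) = 1/√(0.000549·2.09e-05) = 9336 rad/s.
Step 2 — f₀ = ω₀/(2π) = 1486 Hz.
Step 3 — Parallel Q: Q = R/(ω₀L) = 2200/(9336·0.000549) = 429.2.
Step 4 — Bandwidth: Δω = ω₀/Q = 21.75 rad/s; BW = Δω/(2π) = 3.461 Hz.

(a) f₀ = 1486 Hz  (b) Q = 429.2  (c) BW = 3.461 Hz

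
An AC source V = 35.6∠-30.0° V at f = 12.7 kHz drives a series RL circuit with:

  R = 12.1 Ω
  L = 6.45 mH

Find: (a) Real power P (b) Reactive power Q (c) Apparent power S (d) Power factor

Step 1 — Angular frequency: ω = 2π·f = 2π·1.27e+04 = 7.98e+04 rad/s.
Step 2 — Component impedances:
  R: Z = R = 12.1 Ω
  L: Z = jωL = j·7.98e+04·0.00645 = 0 + j514.7 Ω
Step 3 — Series combination: Z_total = R + L = 12.1 + j514.7 Ω = 514.8∠88.7° Ω.
Step 4 — Source phasor: V = 35.6∠-30.0° V = 30.83 - j17.8 V.
Step 5 — Current: I = V / Z = -0.03316 - j0.06068 A = 0.06915∠-118.7° A.
Step 6 — Complex power: S = V·I* = 0.05786 + j2.461 VA.
Step 7 — Real power: P = Re(S) = 0.05786 W.
Step 8 — Reactive power: Q = Im(S) = 2.461 VAR.
Step 9 — Apparent power: |S| = 2.462 VA.
Step 10 — Power factor: PF = P/|S| = 0.0235 (lagging).

(a) P = 0.05786 W  (b) Q = 2.461 VAR  (c) S = 2.462 VA  (d) PF = 0.0235 (lagging)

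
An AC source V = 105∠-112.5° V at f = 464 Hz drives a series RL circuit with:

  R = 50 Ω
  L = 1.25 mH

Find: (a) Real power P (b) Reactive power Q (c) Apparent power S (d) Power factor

Step 1 — Angular frequency: ω = 2π·f = 2π·464 = 2915 rad/s.
Step 2 — Component impedances:
  R: Z = R = 50 Ω
  L: Z = jωL = j·2915·0.00125 = 0 + j3.644 Ω
Step 3 — Series combination: Z_total = R + L = 50 + j3.644 Ω = 50.13∠4.2° Ω.
Step 4 — Source phasor: V = 105∠-112.5° V = -40.18 - j97.01 V.
Step 5 — Current: I = V / Z = -0.94 - j1.872 A = 2.094∠-116.7° A.
Step 6 — Complex power: S = V·I* = 219.3 + j15.99 VA.
Step 7 — Real power: P = Re(S) = 219.3 W.
Step 8 — Reactive power: Q = Im(S) = 15.99 VAR.
Step 9 — Apparent power: |S| = 219.9 VA.
Step 10 — Power factor: PF = P/|S| = 0.9974 (lagging).

(a) P = 219.3 W  (b) Q = 15.99 VAR  (c) S = 219.9 VA  (d) PF = 0.9974 (lagging)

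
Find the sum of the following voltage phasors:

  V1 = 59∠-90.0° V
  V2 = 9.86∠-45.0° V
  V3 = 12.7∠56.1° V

Step 1 — Convert each phasor to rectangular form:
  V1 = 59·(cos(-90.0°) + j·sin(-90.0°)) = 0 - j59 V
  V2 = 9.86·(cos(-45.0°) + j·sin(-45.0°)) = 6.972 - j6.972 V
  V3 = 12.7·(cos(56.1°) + j·sin(56.1°)) = 7.083 + j10.54 V
Step 2 — Sum components: V_total = 14.06 - j55.43 V.
Step 3 — Convert to polar: |V_total| = 57.19 V, ∠V_total = -75.8°.

V_total = 57.19∠-75.8° V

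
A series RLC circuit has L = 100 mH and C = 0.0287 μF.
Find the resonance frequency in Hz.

Step 1 — Resonance condition Im(Z)=0 gives ω₀ = 1/√(LC).
Step 2 — ω₀ = 1/√(0.1·2.87e-08) = 1.867e+04 rad/s.
Step 3 — f₀ = ω₀/(2π) = 2971 Hz.

f₀ = 2971 Hz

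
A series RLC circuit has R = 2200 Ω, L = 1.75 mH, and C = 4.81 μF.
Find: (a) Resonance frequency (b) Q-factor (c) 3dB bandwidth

Step 1 — Resonance condition Im(Z)=0 gives ω₀ = 1/√(LC).
Step 2 — ω₀ = 1/√(0.00175·4.81e-06) = 1.09e+04 rad/s.
Step 3 — f₀ = ω₀/(2π) = 1735 Hz.
Step 4 — Series Q: Q = ω₀L/R = 1.09e+04·0.00175/2200 = 0.00867.
Step 5 — 3dB bandwidth: Δω = ω₀/Q = 1.257e+06 rad/s; BW = Δω/(2π) = 2.001e+05 Hz.

(a) f₀ = 1735 Hz  (b) Q = 0.00867  (c) BW = 2.001e+05 Hz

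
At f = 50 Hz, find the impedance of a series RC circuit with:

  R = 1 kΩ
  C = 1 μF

Step 1 — Angular frequency: ω = 2π·f = 2π·50 = 314.2 rad/s.
Step 2 — Component impedances:
  R: Z = R = 1000 Ω
  C: Z = 1/(jωC) = -j/(ω·C) = 0 - j3183 Ω
Step 3 — Series combination: Z_total = R + C = 1000 - j3183 Ω = 3336∠-72.6° Ω.

Z = 1000 - j3183 Ω = 3336∠-72.6° Ω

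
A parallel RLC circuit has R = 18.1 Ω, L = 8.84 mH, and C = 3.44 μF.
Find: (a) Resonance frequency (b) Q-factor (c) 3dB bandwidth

Step 1 — Resonance: ω₀ = 1/√(LC) = 1/√(0.00884·3.44e-06) = 5734 rad/s.
Step 2 — f₀ = ω₀/(2π) = 912.7 Hz.
Step 3 — Parallel Q: Q = R/(ω₀L) = 18.1/(5734·0.00884) = 0.3571.
Step 4 — Bandwidth: Δω = ω₀/Q = 1.606e+04 rad/s; BW = Δω/(2π) = 2556 Hz.

(a) f₀ = 912.7 Hz  (b) Q = 0.3571  (c) BW = 2556 Hz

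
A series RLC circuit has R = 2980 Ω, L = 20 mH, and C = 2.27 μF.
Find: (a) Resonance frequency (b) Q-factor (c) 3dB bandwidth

Step 1 — Resonance condition Im(Z)=0 gives ω₀ = 1/√(LC).
Step 2 — ω₀ = 1/√(0.02·2.27e-06) = 4693 rad/s.
Step 3 — f₀ = ω₀/(2π) = 747 Hz.
Step 4 — Series Q: Q = ω₀L/R = 4693·0.02/2980 = 0.0315.
Step 5 — 3dB bandwidth: Δω = ω₀/Q = 1.49e+05 rad/s; BW = Δω/(2π) = 2.371e+04 Hz.

(a) f₀ = 747 Hz  (b) Q = 0.0315  (c) BW = 2.371e+04 Hz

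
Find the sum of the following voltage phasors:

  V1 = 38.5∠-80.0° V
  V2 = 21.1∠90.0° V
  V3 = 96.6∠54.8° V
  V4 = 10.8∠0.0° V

Step 1 — Convert each phasor to rectangular form:
  V1 = 38.5·(cos(-80.0°) + j·sin(-80.0°)) = 6.685 - j37.92 V
  V2 = 21.1·(cos(90.0°) + j·sin(90.0°)) = 0 + j21.1 V
  V3 = 96.6·(cos(54.8°) + j·sin(54.8°)) = 55.68 + j78.94 V
  V4 = 10.8·(cos(0.0°) + j·sin(0.0°)) = 10.8 V
Step 2 — Sum components: V_total = 73.17 + j62.12 V.
Step 3 — Convert to polar: |V_total| = 95.98 V, ∠V_total = 40.3°.

V_total = 95.98∠40.3° V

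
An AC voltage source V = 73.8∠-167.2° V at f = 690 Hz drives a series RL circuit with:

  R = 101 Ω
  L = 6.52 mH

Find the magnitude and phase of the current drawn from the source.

Step 1 — Angular frequency: ω = 2π·f = 2π·690 = 4335 rad/s.
Step 2 — Component impedances:
  R: Z = R = 101 Ω
  L: Z = jωL = j·4335·0.00652 = 0 + j28.27 Ω
Step 3 — Series combination: Z_total = R + L = 101 + j28.27 Ω = 104.9∠15.6° Ω.
Step 4 — Source phasor: V = 73.8∠-167.2° V = -71.97 - j16.35 V.
Step 5 — Ohm's law: I = V / Z_total = (-71.97 - j16.35) / (101 + j28.27) = -0.7028 + j0.03481 A.
Step 6 — Convert to polar: |I| = 0.7037 A, ∠I = 177.2°.

I = 0.7037∠177.2° A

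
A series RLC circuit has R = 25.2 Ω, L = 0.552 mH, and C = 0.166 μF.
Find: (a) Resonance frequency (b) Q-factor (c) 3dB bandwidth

Step 1 — Resonance condition Im(Z)=0 gives ω₀ = 1/√(LC).
Step 2 — ω₀ = 1/√(0.000552·1.66e-07) = 1.045e+05 rad/s.
Step 3 — f₀ = ω₀/(2π) = 1.663e+04 Hz.
Step 4 — Series Q: Q = ω₀L/R = 1.045e+05·0.000552/25.2 = 2.288.
Step 5 — 3dB bandwidth: Δω = ω₀/Q = 4.565e+04 rad/s; BW = Δω/(2π) = 7266 Hz.

(a) f₀ = 1.663e+04 Hz  (b) Q = 2.288  (c) BW = 7266 Hz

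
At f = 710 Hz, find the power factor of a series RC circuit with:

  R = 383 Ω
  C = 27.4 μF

Step 1 — Angular frequency: ω = 2π·f = 2π·710 = 4461 rad/s.
Step 2 — Component impedances:
  R: Z = R = 383 Ω
  C: Z = 1/(jωC) = -j/(ω·C) = 0 - j8.181 Ω
Step 3 — Series combination: Z_total = R + C = 383 - j8.181 Ω = 383.1∠-1.2° Ω.
Step 4 — Power factor: PF = cos(φ) = Re(Z)/|Z| = 383/383.09 = 0.9998.
Step 5 — Type: Im(Z) = -8.181 ⇒ leading (phase φ = -1.2°).

PF = 0.9998 (leading, φ = -1.2°)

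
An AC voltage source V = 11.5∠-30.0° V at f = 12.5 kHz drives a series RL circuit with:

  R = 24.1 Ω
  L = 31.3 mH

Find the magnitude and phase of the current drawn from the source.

Step 1 — Angular frequency: ω = 2π·f = 2π·1.25e+04 = 7.854e+04 rad/s.
Step 2 — Component impedances:
  R: Z = R = 24.1 Ω
  L: Z = jωL = j·7.854e+04·0.0313 = 0 + j2458 Ω
Step 3 — Series combination: Z_total = R + L = 24.1 + j2458 Ω = 2458∠89.4° Ω.
Step 4 — Source phasor: V = 11.5∠-30.0° V = 9.959 - j5.75 V.
Step 5 — Ohm's law: I = V / Z_total = (9.959 - j5.75) / (24.1 + j2458) = -0.002299 - j0.004074 A.
Step 6 — Convert to polar: |I| = 0.004678 A, ∠I = -119.4°.

I = 0.004678∠-119.4° A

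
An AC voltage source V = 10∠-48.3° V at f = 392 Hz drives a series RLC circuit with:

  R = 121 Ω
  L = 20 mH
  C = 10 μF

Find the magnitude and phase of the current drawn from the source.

Step 1 — Angular frequency: ω = 2π·f = 2π·392 = 2463 rad/s.
Step 2 — Component impedances:
  R: Z = R = 121 Ω
  L: Z = jωL = j·2463·0.02 = 0 + j49.26 Ω
  C: Z = 1/(jωC) = -j/(ω·C) = 0 - j40.6 Ω
Step 3 — Series combination: Z_total = R + L + C = 121 + j8.659 Ω = 121.3∠4.1° Ω.
Step 4 — Source phasor: V = 10∠-48.3° V = 6.652 - j7.466 V.
Step 5 — Ohm's law: I = V / Z_total = (6.652 - j7.466) / (121 + j8.659) = 0.0503 - j0.06531 A.
Step 6 — Convert to polar: |I| = 0.08243 A, ∠I = -52.4°.

I = 0.08243∠-52.4° A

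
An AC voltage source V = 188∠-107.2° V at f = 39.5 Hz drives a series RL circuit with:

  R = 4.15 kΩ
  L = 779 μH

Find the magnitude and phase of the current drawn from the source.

Step 1 — Angular frequency: ω = 2π·f = 2π·39.5 = 248.2 rad/s.
Step 2 — Component impedances:
  R: Z = R = 4150 Ω
  L: Z = jωL = j·248.2·0.000779 = 0 + j0.1933 Ω
Step 3 — Series combination: Z_total = R + L = 4150 + j0.1933 Ω = 4150∠0.0° Ω.
Step 4 — Source phasor: V = 188∠-107.2° V = -55.59 - j179.6 V.
Step 5 — Ohm's law: I = V / Z_total = (-55.59 - j179.6) / (4150 + j0.1933) = -0.0134 - j0.04327 A.
Step 6 — Convert to polar: |I| = 0.0453 A, ∠I = -107.2°.

I = 0.0453∠-107.2° A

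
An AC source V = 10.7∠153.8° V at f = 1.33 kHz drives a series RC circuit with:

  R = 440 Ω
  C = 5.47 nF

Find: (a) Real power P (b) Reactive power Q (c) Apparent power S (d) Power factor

Step 1 — Angular frequency: ω = 2π·f = 2π·1330 = 8357 rad/s.
Step 2 — Component impedances:
  R: Z = R = 440 Ω
  C: Z = 1/(jωC) = -j/(ω·C) = 0 - j2.188e+04 Ω
Step 3 — Series combination: Z_total = R + C = 440 - j2.188e+04 Ω = 2.188e+04∠-88.8° Ω.
Step 4 — Source phasor: V = 10.7∠153.8° V = -9.601 + j4.724 V.
Step 5 — Current: I = V / Z = -0.0002247 - j0.0004343 A = 0.000489∠-117.4° A.
Step 6 — Complex power: S = V·I* = 0.0001052 - j0.005231 VA.
Step 7 — Real power: P = Re(S) = 0.0001052 W.
Step 8 — Reactive power: Q = Im(S) = -0.005231 VAR.
Step 9 — Apparent power: |S| = 0.005232 VA.
Step 10 — Power factor: PF = P/|S| = 0.02011 (leading).

(a) P = 0.0001052 W  (b) Q = -0.005231 VAR  (c) S = 0.005232 VA  (d) PF = 0.02011 (leading)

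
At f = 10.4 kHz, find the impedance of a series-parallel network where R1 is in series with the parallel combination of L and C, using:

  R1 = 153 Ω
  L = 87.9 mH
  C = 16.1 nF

Step 1 — Angular frequency: ω = 2π·f = 2π·1.04e+04 = 6.535e+04 rad/s.
Step 2 — Component impedances:
  R1: Z = R = 153 Ω
  L: Z = jωL = j·6.535e+04·0.0879 = 0 + j5744 Ω
  C: Z = 1/(jωC) = -j/(ω·C) = 0 - j950.5 Ω
Step 3 — Parallel branch: L || C = 1/(1/L + 1/C) = 0 - j1139 Ω.
Step 4 — Series with R1: Z_total = R1 + (L || C) = 153 - j1139 Ω = 1149∠-82.3° Ω.

Z = 153 - j1139 Ω = 1149∠-82.3° Ω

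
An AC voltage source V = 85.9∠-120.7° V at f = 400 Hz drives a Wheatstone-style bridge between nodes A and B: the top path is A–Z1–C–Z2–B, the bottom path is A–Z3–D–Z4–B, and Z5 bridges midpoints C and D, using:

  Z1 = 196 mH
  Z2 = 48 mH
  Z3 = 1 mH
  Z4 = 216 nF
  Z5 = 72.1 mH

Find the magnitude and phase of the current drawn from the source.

Step 1 — Angular frequency: ω = 2π·f = 2π·400 = 2513 rad/s.
Step 2 — Component impedances:
  Z1: Z = jωL = j·2513·0.196 = 0 + j492.6 Ω
  Z2: Z = jωL = j·2513·0.048 = 0 + j120.6 Ω
  Z3: Z = jωL = j·2513·0.001 = 0 + j2.513 Ω
  Z4: Z = 1/(jωC) = -j/(ω·C) = 0 - j1842 Ω
  Z5: Z = jωL = j·2513·0.0721 = 0 + j181.2 Ω
Step 3 — Bridge requires nodal analysis (the Z5 bridge couples midpoints C and D, so the two paths cannot be reduced to a simple series/parallel combination). Setting node B to ground and injecting 1 A at node A, the 3-node admittance system at A, C, D solves to V_A = Z_AB = 0 + j294.6 Ω = 294.6∠90.0° Ω.
Step 4 — Source phasor: V = 85.9∠-120.7° V = -43.86 - j73.86 V.
Step 5 — Ohm's law: I = V / Z_total = (-43.86 - j73.86) / (0 + j294.6) = -0.2507 + j0.1489 A.
Step 6 — Convert to polar: |I| = 0.2916 A, ∠I = 149.3°.

I = 0.2916∠149.3° A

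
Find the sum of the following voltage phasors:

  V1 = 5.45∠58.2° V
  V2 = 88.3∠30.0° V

Step 1 — Convert each phasor to rectangular form:
  V1 = 5.45·(cos(58.2°) + j·sin(58.2°)) = 2.872 + j4.632 V
  V2 = 88.3·(cos(30.0°) + j·sin(30.0°)) = 76.47 + j44.15 V
Step 2 — Sum components: V_total = 79.34 + j48.78 V.
Step 3 — Convert to polar: |V_total| = 93.14 V, ∠V_total = 31.6°.

V_total = 93.14∠31.6° V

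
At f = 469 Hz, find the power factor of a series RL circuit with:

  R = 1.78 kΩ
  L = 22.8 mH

Step 1 — Angular frequency: ω = 2π·f = 2π·469 = 2947 rad/s.
Step 2 — Component impedances:
  R: Z = R = 1780 Ω
  L: Z = jωL = j·2947·0.0228 = 0 + j67.19 Ω
Step 3 — Series combination: Z_total = R + L = 1780 + j67.19 Ω = 1781∠2.2° Ω.
Step 4 — Power factor: PF = cos(φ) = Re(Z)/|Z| = 1780/1781.3 = 0.9993.
Step 5 — Type: Im(Z) = 67.19 ⇒ lagging (phase φ = 2.2°).

PF = 0.9993 (lagging, φ = 2.2°)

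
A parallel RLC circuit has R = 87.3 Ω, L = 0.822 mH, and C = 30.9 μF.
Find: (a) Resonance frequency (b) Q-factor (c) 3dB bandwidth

Step 1 — Resonance: ω₀ = 1/√(LC) = 1/√(0.000822·3.09e-05) = 6275 rad/s.
Step 2 — f₀ = ω₀/(2π) = 998.6 Hz.
Step 3 — Parallel Q: Q = R/(ω₀L) = 87.3/(6275·0.000822) = 16.93.
Step 4 — Bandwidth: Δω = ω₀/Q = 370.7 rad/s; BW = Δω/(2π) = 59 Hz.

(a) f₀ = 998.6 Hz  (b) Q = 16.93  (c) BW = 59 Hz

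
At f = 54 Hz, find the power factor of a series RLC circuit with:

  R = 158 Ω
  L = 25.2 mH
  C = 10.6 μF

Step 1 — Angular frequency: ω = 2π·f = 2π·54 = 339.3 rad/s.
Step 2 — Component impedances:
  R: Z = R = 158 Ω
  L: Z = jωL = j·339.3·0.0252 = 0 + j8.55 Ω
  C: Z = 1/(jωC) = -j/(ω·C) = 0 - j278 Ω
Step 3 — Series combination: Z_total = R + L + C = 158 - j269.5 Ω = 312.4∠-59.6° Ω.
Step 4 — Power factor: PF = cos(φ) = Re(Z)/|Z| = 158/312.4 = 0.5058.
Step 5 — Type: Im(Z) = -269.5 ⇒ leading (phase φ = -59.6°).

PF = 0.5058 (leading, φ = -59.6°)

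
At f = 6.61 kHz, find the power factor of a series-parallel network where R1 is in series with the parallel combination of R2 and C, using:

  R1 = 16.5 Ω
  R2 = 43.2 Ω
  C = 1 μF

Step 1 — Angular frequency: ω = 2π·f = 2π·6610 = 4.153e+04 rad/s.
Step 2 — Component impedances:
  R1: Z = R = 16.5 Ω
  R2: Z = R = 43.2 Ω
  C: Z = 1/(jωC) = -j/(ω·C) = 0 - j24.08 Ω
Step 3 — Parallel branch: R2 || C = 1/(1/R2 + 1/C) = 10.24 - j18.37 Ω.
Step 4 — Series with R1: Z_total = R1 + (R2 || C) = 26.74 - j18.37 Ω = 32.44∠-34.5° Ω.
Step 5 — Power factor: PF = cos(φ) = Re(Z)/|Z| = 26.739/32.442 = 0.8242.
Step 6 — Type: Im(Z) = -18.37 ⇒ leading (phase φ = -34.5°).

PF = 0.8242 (leading, φ = -34.5°)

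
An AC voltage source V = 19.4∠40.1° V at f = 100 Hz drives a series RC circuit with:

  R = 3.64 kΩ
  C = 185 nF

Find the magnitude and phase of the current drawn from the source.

Step 1 — Angular frequency: ω = 2π·f = 2π·100 = 628.3 rad/s.
Step 2 — Component impedances:
  R: Z = R = 3640 Ω
  C: Z = 1/(jωC) = -j/(ω·C) = 0 - j8603 Ω
Step 3 — Series combination: Z_total = R + C = 3640 - j8603 Ω = 9341∠-67.1° Ω.
Step 4 — Source phasor: V = 19.4∠40.1° V = 14.84 + j12.5 V.
Step 5 — Ohm's law: I = V / Z_total = (14.84 + j12.5) / (3640 - j8603) = -0.000613 + j0.001984 A.
Step 6 — Convert to polar: |I| = 0.002077 A, ∠I = 107.2°.

I = 0.002077∠107.2° A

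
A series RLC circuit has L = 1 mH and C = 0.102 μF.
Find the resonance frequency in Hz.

Step 1 — Resonance condition Im(Z)=0 gives ω₀ = 1/√(LC).
Step 2 — ω₀ = 1/√(0.001·1.02e-07) = 9.901e+04 rad/s.
Step 3 — f₀ = ω₀/(2π) = 1.576e+04 Hz.

f₀ = 1.576e+04 Hz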